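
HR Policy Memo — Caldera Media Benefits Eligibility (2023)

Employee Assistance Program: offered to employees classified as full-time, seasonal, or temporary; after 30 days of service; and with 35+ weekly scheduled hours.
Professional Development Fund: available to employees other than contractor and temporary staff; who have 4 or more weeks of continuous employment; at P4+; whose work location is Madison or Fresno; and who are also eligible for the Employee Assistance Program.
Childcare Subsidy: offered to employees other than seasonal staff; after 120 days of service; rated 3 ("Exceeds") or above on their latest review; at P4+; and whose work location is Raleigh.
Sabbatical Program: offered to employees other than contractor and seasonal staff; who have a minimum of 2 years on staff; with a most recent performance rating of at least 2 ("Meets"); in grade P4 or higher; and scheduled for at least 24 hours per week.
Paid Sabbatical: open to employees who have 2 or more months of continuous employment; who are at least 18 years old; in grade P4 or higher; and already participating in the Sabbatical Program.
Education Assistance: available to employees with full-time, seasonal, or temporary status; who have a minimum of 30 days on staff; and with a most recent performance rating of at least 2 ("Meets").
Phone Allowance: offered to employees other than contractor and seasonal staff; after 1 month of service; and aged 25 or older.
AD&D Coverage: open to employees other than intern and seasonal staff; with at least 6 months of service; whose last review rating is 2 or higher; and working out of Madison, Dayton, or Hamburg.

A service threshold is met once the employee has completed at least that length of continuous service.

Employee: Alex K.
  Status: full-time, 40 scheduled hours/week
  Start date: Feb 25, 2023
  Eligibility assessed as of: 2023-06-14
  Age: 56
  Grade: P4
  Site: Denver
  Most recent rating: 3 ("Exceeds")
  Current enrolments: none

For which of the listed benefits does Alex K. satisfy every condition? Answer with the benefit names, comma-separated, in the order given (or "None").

Employee Assistance Program, Education Assistance, Phone Allowance

Service from Feb 25, 2023 to 2023-06-14: 109 days.
Employee Assistance Program — status full-time ✓; service 109 days ≥ 30 days ✓; 40 hrs/wk ≥ 35 ✓ → eligible.
Professional Development Fund — status full-time ✓ (not excluded); service 109 days ≥ 4 weeks (≈28 days) ✓; grade P4 ≥ P4 ✓; site Denver ✗ (not Madison or Fresno) → not eligible.
Childcare Subsidy — status full-time ✓ (not excluded); service 109 days < 120 days ✗ → not eligible.
Sabbatical Program — status full-time ✓ (not excluded); service 109 days < 2 years (≈730 days) ✗ → not eligible.
Paid Sabbatical — service 109 days ≥ 2 months (≈60 days) ✓; age 56 ≥ 18 ✓; grade P4 ≥ P4 ✓; not enrolled in Sabbatical Program ✗ → not eligible.
Education Assistance — status full-time ✓; service 109 days ≥ 30 days ✓; rating 3 ≥ 2 ✓ → eligible.
Phone Allowance — status full-time ✓ (not excluded); service 109 days ≥ 1 month (≈30 days) ✓; age 56 ≥ 25 ✓ → eligible.
AD&D Coverage — status full-time ✓ (not excluded); service 109 days < 6 months (≈180 days) ✗ → not eligible.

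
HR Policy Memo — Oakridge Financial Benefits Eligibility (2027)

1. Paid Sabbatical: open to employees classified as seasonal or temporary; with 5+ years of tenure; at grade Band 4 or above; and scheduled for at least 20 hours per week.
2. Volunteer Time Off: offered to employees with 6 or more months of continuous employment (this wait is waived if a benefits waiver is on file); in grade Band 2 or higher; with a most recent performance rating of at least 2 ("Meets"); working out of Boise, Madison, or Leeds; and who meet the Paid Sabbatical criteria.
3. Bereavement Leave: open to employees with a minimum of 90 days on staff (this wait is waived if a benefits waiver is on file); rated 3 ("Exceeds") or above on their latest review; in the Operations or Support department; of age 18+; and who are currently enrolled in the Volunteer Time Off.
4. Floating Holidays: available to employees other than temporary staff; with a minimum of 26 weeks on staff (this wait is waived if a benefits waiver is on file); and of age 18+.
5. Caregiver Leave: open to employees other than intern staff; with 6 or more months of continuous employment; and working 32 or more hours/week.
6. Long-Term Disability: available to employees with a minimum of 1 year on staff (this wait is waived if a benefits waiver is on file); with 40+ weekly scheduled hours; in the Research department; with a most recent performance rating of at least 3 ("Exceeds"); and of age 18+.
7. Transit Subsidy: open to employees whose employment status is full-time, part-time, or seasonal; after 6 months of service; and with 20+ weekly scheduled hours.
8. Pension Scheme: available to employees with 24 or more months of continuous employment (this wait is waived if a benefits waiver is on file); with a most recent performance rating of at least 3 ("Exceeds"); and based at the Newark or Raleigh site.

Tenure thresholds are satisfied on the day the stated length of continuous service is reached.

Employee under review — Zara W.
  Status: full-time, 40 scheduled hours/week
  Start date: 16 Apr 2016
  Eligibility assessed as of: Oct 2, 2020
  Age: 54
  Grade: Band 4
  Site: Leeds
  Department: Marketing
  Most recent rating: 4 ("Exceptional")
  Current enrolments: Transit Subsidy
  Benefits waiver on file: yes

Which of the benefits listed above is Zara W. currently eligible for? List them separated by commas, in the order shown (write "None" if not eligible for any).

Service from 16 Apr 2016 to Oct 2, 2020: 1630 days.
Paid Sabbatical — status full-time ✗ (requires seasonal or temporary) → not eligible.
Volunteer Time Off — benefits waiver on file ✓; grade Band 4 ≥ Band 2 ✓; rating 4 ≥ 2 ✓; site Leeds ✓; not eligible for Paid Sabbatical ✗ → not eligible.
Bereavement Leave — benefits waiver on file ✓; rating 4 ≥ 3 ✓; dept Marketing ✗ → not eligible.
Floating Holidays — status full-time ✓ (not excluded); benefits waiver on file ✓; age 54 ≥ 18 ✓ → eligible.
Caregiver Leave — status full-time ✓ (not excluded); service 1630 days ≥ 6 months (≈180 days) ✓; 40 hrs/wk ≥ 32 ✓ → eligible.
Long-Term Disability — benefits waiver on file ✓; 40 hrs/wk ≥ 40 ✓; dept Marketing ✗ → not eligible.
Transit Subsidy — status full-time ✓; service 1630 days ≥ 6 months (≈180 days) ✓; 40 hrs/wk ≥ 20 ✓ → eligible.
Pension Scheme — benefits waiver on file ✓; rating 4 ≥ 3 ✓; site Leeds ✗ (not Newark or Raleigh) → not eligible.

Floating Holidays, Caregiver Leave, Transit Subsidy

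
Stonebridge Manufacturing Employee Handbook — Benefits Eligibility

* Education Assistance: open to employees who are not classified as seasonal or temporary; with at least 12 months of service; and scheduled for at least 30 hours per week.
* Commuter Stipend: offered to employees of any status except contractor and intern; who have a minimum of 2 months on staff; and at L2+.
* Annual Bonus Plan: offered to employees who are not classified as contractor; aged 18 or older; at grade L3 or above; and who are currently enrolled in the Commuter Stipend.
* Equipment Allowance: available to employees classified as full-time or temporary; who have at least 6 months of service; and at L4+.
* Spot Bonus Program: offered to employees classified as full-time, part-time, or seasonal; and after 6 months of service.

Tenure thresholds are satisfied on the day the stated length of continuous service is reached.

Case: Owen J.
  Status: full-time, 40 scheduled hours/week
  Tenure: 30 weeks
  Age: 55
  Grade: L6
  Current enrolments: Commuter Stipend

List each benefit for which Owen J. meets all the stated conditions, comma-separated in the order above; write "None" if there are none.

Education Assistance — status full-time ✓ (not excluded); service 30 weeks < 12 months (≈360 days) ✗ → not eligible.
Commuter Stipend — status full-time ✓ (not excluded); service 30 weeks ≥ 2 months (≈60 days) ✓; grade L6 ≥ L2 ✓ → eligible.
Annual Bonus Plan — status full-time ✓ (not excluded); age 55 ≥ 18 ✓; grade L6 ≥ L3 ✓; enrolled in Commuter Stipend ✓ → eligible.
Equipment Allowance — status full-time ✓; service 30 weeks ≥ 6 months (≈180 days) ✓; grade L6 ≥ L4 ✓ → eligible.
Spot Bonus Program — status full-time ✓; service 30 weeks ≥ 6 months (≈180 days) ✓ → eligible.

Commuter Stipend, Annual Bonus Plan, Equipment Allowance, Spot Bonus Program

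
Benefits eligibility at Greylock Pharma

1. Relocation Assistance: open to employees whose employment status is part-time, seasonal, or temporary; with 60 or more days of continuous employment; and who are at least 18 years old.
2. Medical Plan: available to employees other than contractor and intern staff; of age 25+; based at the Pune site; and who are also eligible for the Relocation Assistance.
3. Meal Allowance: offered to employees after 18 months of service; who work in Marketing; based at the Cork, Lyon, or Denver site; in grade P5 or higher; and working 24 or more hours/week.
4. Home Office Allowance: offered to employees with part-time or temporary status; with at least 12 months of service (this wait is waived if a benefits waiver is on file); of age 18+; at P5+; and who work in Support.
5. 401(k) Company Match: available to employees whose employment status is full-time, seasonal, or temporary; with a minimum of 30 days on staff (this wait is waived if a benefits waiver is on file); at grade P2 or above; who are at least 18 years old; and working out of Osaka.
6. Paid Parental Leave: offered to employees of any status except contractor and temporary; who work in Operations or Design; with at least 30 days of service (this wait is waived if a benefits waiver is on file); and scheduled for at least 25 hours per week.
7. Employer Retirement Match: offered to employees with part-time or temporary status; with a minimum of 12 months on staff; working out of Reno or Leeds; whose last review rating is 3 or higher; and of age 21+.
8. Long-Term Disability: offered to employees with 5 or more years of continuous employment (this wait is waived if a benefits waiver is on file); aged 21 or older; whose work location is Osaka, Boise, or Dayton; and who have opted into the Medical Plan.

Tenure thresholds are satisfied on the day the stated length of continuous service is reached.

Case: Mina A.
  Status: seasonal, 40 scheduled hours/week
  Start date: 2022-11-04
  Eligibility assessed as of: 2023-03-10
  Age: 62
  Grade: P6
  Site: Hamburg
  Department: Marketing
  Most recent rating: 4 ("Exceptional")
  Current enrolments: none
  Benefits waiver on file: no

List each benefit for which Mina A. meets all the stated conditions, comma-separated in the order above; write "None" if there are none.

Relocation Assistance

Service from 2022-11-04 to 2023-03-10: 126 days.
Relocation Assistance — status seasonal ✓; service 126 days ≥ 60 days ✓; age 62 ≥ 18 ✓ → eligible.
Medical Plan — status seasonal ✓ (not excluded); age 62 ≥ 25 ✓; site Hamburg ✗ (not Pune) → not eligible.
Meal Allowance — service 126 days < 18 months (≈540 days) ✗ → not eligible.
Home Office Allowance — status seasonal ✗ (requires part-time or temporary) → not eligible.
401(k) Company Match — status seasonal ✓; no waiver, service 126 days ≥ 30 days ✓; grade P6 ≥ P2 ✓; age 62 ≥ 18 ✓; site Hamburg ✗ (not Osaka) → not eligible.
Paid Parental Leave — status seasonal ✓ (not excluded); dept Marketing ✗ → not eligible.
Employer Retirement Match — status seasonal ✗ (requires part-time or temporary) → not eligible.
Long-Term Disability — no waiver, service 126 days < 5 years (≈1825 days) ✗ → not eligible.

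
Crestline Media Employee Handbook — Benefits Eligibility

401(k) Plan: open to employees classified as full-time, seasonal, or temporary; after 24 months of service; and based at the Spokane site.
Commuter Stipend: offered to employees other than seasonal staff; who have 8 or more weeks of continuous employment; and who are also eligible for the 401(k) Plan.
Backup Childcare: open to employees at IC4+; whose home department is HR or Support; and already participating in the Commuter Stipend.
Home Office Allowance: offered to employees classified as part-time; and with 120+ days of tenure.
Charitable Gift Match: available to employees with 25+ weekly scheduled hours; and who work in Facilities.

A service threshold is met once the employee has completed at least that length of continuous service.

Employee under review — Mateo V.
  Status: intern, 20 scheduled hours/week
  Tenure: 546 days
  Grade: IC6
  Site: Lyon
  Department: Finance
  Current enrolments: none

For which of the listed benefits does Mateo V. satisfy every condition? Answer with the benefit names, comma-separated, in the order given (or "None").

401(k) Plan — status intern ✗ (requires full-time, seasonal, or temporary) → not eligible.
Commuter Stipend — status intern ✓ (not excluded); service 546 days ≥ 8 weeks (≈56 days) ✓; not eligible for 401(k) Plan ✗ → not eligible.
Backup Childcare — grade IC6 ≥ IC4 ✓; dept Finance ✗ → not eligible.
Home Office Allowance — status intern ✗ (requires part-time) → not eligible.
Charitable Gift Match — 20 hrs/wk < 25 ✗ → not eligible.

None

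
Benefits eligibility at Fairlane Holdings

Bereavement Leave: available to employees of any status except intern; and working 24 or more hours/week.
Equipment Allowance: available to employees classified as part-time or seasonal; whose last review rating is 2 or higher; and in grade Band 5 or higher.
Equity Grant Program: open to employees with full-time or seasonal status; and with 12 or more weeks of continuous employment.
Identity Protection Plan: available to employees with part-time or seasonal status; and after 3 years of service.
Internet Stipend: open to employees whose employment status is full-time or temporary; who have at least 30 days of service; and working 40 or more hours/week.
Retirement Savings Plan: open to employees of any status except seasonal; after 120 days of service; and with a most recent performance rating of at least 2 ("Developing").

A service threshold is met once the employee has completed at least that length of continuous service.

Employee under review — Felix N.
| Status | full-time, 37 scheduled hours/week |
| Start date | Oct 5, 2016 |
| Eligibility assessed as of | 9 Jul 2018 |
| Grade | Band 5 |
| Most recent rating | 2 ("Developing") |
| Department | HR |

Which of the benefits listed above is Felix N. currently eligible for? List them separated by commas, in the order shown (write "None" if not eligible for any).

Service from Oct 5, 2016 to 9 Jul 2018: 642 days.
Bereavement Leave — status full-time ✓ (not excluded); 37 hrs/wk ≥ 24 ✓ → eligible.
Equipment Allowance — status full-time ✗ (requires part-time or seasonal) → not eligible.
Equity Grant Program — status full-time ✓; service 642 days ≥ 12 weeks (≈84 days) ✓ → eligible.
Identity Protection Plan — status full-time ✗ (requires part-time or seasonal) → not eligible.
Internet Stipend — status full-time ✓; service 642 days ≥ 30 days ✓; 37 hrs/wk < 40 ✗ → not eligible.
Retirement Savings Plan — status full-time ✓ (not excluded); service 642 days ≥ 120 days ✓; rating 2 ≥ 2 ✓ → eligible.

Bereavement Leave, Equity Grant Program, Retirement Savings Plan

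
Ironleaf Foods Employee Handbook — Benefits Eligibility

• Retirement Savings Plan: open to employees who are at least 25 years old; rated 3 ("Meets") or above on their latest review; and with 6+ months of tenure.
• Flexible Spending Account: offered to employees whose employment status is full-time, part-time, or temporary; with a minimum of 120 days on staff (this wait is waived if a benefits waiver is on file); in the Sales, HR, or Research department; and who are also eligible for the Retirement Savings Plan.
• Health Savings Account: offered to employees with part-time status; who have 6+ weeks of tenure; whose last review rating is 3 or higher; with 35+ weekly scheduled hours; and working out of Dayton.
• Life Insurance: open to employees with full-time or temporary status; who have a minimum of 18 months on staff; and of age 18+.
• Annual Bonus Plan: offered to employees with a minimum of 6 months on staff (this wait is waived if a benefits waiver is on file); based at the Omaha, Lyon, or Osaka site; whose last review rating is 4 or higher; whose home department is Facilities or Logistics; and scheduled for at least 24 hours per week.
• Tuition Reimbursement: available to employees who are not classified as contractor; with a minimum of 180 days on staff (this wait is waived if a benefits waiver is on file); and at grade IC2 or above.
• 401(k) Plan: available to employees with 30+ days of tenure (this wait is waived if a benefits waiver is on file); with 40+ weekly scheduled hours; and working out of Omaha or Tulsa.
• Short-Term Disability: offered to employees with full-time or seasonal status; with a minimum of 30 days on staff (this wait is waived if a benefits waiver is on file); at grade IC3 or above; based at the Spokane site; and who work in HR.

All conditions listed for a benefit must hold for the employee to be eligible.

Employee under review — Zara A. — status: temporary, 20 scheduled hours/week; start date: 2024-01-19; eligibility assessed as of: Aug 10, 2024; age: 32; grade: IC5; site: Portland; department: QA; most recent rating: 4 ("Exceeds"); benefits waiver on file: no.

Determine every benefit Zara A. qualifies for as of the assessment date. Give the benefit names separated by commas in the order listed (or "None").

Retirement Savings Plan, Tuition Reimbursement

Service from 2024-01-19 to Aug 10, 2024: 204 days.
Retirement Savings Plan — age 32 ≥ 25 ✓; rating 4 ≥ 3 ✓; service 204 days ≥ 6 months (≈180 days) ✓ → eligible.
Flexible Spending Account — status temporary ✓; no waiver, service 204 days ≥ 120 days ✓; dept QA ✗ → not eligible.
Health Savings Account — status temporary ✗ (requires part-time) → not eligible.
Life Insurance — status temporary ✓; service 204 days < 18 months (≈540 days) ✗ → not eligible.
Annual Bonus Plan — no waiver, service 204 days ≥ 6 months (≈180 days) ✓; site Portland ✗ (not Omaha, Lyon, or Osaka) → not eligible.
Tuition Reimbursement — status temporary ✓ (not excluded); no waiver, service 204 days ≥ 180 days ✓; grade IC5 ≥ IC2 ✓ → eligible.
401(k) Plan — no waiver, service 204 days ≥ 30 days ✓; 20 hrs/wk < 40 ✗ → not eligible.
Short-Term Disability — status temporary ✗ (requires full-time or seasonal) → not eligible.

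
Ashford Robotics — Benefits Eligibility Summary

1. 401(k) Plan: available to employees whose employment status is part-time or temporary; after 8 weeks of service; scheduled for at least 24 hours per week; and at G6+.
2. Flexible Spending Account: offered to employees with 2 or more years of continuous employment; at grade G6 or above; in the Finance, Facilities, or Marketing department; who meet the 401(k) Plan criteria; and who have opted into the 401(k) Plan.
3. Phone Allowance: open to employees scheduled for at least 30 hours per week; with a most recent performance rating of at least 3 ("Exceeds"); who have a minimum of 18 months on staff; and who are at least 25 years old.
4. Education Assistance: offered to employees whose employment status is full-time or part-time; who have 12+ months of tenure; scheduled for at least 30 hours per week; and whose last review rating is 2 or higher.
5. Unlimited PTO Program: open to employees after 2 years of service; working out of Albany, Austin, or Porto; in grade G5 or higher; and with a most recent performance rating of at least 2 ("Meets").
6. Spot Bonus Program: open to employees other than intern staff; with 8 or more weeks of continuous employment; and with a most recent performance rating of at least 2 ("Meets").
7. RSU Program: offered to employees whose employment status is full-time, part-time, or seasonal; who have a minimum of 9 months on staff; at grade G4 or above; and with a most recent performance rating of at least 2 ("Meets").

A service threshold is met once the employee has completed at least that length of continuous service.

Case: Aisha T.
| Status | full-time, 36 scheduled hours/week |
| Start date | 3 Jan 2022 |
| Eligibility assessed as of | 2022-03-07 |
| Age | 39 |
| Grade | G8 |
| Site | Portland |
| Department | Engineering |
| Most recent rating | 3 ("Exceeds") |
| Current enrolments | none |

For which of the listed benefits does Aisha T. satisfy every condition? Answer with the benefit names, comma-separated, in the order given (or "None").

Service from 3 Jan 2022 to 2022-03-07: 63 days.
401(k) Plan — status full-time ✗ (requires part-time or temporary) → not eligible.
Flexible Spending Account — service 63 days < 2 years (≈730 days) ✗ → not eligible.
Phone Allowance — 36 hrs/wk ≥ 30 ✓; rating 3 ≥ 3 ✓; service 63 days < 18 months (≈540 days) ✗ → not eligible.
Education Assistance — status full-time ✓; service 63 days < 12 months (≈360 days) ✗ → not eligible.
Unlimited PTO Program — service 63 days < 2 years (≈730 days) ✗ → not eligible.
Spot Bonus Program — status full-time ✓ (not excluded); service 63 days ≥ 8 weeks (≈56 days) ✓; rating 3 ≥ 2 ✓ → eligible.
RSU Program — status full-time ✓; service 63 days < 9 months (≈270 days) ✗ → not eligible.

Spot Bonus Program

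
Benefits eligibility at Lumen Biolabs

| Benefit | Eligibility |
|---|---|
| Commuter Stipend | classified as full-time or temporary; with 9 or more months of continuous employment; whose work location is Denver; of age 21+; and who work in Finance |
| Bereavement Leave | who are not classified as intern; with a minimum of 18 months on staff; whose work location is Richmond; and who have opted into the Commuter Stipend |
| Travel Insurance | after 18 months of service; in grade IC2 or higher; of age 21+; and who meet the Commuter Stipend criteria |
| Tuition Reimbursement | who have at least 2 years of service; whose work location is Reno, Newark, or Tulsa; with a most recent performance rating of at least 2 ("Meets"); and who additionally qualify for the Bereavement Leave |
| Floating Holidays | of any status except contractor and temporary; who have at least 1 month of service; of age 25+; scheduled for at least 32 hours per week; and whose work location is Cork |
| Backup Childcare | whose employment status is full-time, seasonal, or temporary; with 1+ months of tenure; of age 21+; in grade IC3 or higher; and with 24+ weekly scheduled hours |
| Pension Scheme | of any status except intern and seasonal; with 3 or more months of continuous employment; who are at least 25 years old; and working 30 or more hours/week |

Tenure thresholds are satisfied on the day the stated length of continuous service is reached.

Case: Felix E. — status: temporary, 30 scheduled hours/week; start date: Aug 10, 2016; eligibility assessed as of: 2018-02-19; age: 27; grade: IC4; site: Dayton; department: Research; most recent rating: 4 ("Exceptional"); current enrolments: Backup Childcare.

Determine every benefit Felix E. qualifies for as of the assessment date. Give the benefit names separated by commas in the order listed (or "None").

Backup Childcare, Pension Scheme

Service from Aug 10, 2016 to 2018-02-19: 558 days.
Commuter Stipend — status temporary ✓; service 558 days ≥ 9 months (≈270 days) ✓; site Dayton ✗ (not Denver) → not eligible.
Bereavement Leave — status temporary ✓ (not excluded); service 558 days ≥ 18 months (≈540 days) ✓; site Dayton ✗ (not Richmond) → not eligible.
Travel Insurance — service 558 days ≥ 18 months (≈540 days) ✓; grade IC4 ≥ IC2 ✓; age 27 ≥ 21 ✓; not eligible for Commuter Stipend ✗ → not eligible.
Tuition Reimbursement — service 558 days < 2 years (≈730 days) ✗ → not eligible.
Floating Holidays — status temporary ✗ (excluded) → not eligible.
Backup Childcare — status temporary ✓; service 558 days ≥ 1 month (≈30 days) ✓; age 27 ≥ 21 ✓; grade IC4 ≥ IC3 ✓; 30 hrs/wk ≥ 24 ✓ → eligible.
Pension Scheme — status temporary ✓ (not excluded); service 558 days ≥ 3 months (≈90 days) ✓; age 27 ≥ 25 ✓; 30 hrs/wk ≥ 30 ✓ → eligible.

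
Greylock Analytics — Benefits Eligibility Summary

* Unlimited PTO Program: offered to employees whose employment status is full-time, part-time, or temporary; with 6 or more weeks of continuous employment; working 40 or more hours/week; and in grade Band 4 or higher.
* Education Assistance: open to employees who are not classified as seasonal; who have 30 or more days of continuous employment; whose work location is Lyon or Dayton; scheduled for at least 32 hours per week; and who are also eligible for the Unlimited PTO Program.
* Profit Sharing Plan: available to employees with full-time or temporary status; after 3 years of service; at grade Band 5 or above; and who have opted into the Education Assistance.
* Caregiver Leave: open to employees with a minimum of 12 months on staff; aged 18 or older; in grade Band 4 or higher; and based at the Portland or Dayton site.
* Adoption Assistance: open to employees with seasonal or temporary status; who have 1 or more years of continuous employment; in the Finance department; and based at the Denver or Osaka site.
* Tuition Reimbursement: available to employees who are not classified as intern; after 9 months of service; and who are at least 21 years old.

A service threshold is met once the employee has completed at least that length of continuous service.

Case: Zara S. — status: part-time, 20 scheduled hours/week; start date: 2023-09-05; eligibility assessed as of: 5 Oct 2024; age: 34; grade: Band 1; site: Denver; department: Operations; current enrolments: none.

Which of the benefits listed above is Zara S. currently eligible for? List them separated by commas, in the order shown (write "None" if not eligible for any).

Service from 2023-09-05 to 5 Oct 2024: 396 days.
Unlimited PTO Program — status part-time ✓; service 396 days ≥ 6 weeks (≈42 days) ✓; 20 hrs/wk < 40 ✗ → not eligible.
Education Assistance — status part-time ✓ (not excluded); service 396 days ≥ 30 days ✓; site Denver ✗ (not Lyon or Dayton) → not eligible.
Profit Sharing Plan — status part-time ✗ (requires full-time or temporary) → not eligible.
Caregiver Leave — service 396 days ≥ 12 months (≈360 days) ✓; age 34 ≥ 18 ✓; grade Band 1 < Band 4 ✗ → not eligible.
Adoption Assistance — status part-time ✗ (requires seasonal or temporary) → not eligible.
Tuition Reimbursement — status part-time ✓ (not excluded); service 396 days ≥ 9 months (≈270 days) ✓; age 34 ≥ 21 ✓ → eligible.

Tuition Reimbursement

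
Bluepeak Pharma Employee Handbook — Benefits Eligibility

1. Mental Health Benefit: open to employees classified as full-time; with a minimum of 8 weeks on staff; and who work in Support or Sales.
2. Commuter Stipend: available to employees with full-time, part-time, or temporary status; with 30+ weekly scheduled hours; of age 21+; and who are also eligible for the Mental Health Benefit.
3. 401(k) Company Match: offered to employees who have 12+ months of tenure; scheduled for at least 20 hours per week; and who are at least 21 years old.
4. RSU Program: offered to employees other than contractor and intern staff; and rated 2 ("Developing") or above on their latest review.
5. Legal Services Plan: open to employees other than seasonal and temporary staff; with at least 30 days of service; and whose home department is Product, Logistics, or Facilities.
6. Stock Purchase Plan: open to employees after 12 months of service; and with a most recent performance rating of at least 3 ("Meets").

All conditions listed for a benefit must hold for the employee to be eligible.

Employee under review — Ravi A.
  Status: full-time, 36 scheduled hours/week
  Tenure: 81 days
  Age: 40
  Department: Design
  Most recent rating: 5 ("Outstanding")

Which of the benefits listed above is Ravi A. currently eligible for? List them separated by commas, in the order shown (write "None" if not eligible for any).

Mental Health Benefit — status full-time ✓; service 81 days ≥ 8 weeks (≈56 days) ✓; dept Design ✗ → not eligible.
Commuter Stipend — status full-time ✓; 36 hrs/wk ≥ 30 ✓; age 40 ≥ 21 ✓; not eligible for Mental Health Benefit ✗ → not eligible.
401(k) Company Match — service 81 days < 12 months (≈360 days) ✗ → not eligible.
RSU Program — status full-time ✓ (not excluded); rating 5 ≥ 2 ✓ → eligible.
Legal Services Plan — status full-time ✓ (not excluded); service 81 days ≥ 30 days ✓; dept Design ✗ → not eligible.
Stock Purchase Plan — service 81 days < 12 months (≈360 days) ✗ → not eligible.

RSU Program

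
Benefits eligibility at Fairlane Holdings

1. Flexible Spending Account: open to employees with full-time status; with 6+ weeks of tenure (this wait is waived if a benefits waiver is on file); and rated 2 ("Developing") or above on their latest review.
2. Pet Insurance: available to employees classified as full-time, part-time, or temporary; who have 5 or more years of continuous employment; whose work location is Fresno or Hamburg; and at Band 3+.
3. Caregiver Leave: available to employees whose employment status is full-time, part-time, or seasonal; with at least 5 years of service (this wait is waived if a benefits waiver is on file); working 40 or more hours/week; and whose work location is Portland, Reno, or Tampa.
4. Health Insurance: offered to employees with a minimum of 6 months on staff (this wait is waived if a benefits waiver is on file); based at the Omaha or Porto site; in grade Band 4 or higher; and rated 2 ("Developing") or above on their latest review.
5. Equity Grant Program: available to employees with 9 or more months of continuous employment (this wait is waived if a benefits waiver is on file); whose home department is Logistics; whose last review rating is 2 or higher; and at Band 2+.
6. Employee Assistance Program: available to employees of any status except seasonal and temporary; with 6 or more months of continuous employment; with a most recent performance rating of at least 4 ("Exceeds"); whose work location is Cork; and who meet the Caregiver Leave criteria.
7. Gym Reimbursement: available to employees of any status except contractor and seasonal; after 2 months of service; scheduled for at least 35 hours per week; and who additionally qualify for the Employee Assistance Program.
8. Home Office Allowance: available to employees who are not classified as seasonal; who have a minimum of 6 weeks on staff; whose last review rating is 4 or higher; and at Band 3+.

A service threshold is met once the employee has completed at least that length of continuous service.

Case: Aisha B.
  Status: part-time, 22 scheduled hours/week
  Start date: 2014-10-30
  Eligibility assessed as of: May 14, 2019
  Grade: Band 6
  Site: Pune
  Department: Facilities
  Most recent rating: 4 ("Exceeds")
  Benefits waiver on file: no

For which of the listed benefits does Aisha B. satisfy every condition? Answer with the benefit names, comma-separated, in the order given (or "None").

Home Office Allowance

Service from 2014-10-30 to May 14, 2019: 1657 days.
Flexible Spending Account — status part-time ✗ (requires full-time) → not eligible.
Pet Insurance — status part-time ✓; service 1657 days < 5 years (≈1825 days) ✗ → not eligible.
Caregiver Leave — status part-time ✓; no waiver, service 1657 days < 5 years (≈1825 days) ✗ → not eligible.
Health Insurance — no waiver, service 1657 days ≥ 6 months (≈180 days) ✓; site Pune ✗ (not Omaha or Porto) → not eligible.
Equity Grant Program — no waiver, service 1657 days ≥ 9 months (≈270 days) ✓; dept Facilities ✗ → not eligible.
Employee Assistance Program — status part-time ✓ (not excluded); service 1657 days ≥ 6 months (≈180 days) ✓; rating 4 ≥ 4 ✓; site Pune ✗ (not Cork) → not eligible.
Gym Reimbursement — status part-time ✓ (not excluded); service 1657 days ≥ 2 months (≈60 days) ✓; 22 hrs/wk < 35 ✗ → not eligible.
Home Office Allowance — status part-time ✓ (not excluded); service 1657 days ≥ 6 weeks (≈42 days) ✓; rating 4 ≥ 4 ✓; grade Band 6 ≥ Band 3 ✓ → eligible.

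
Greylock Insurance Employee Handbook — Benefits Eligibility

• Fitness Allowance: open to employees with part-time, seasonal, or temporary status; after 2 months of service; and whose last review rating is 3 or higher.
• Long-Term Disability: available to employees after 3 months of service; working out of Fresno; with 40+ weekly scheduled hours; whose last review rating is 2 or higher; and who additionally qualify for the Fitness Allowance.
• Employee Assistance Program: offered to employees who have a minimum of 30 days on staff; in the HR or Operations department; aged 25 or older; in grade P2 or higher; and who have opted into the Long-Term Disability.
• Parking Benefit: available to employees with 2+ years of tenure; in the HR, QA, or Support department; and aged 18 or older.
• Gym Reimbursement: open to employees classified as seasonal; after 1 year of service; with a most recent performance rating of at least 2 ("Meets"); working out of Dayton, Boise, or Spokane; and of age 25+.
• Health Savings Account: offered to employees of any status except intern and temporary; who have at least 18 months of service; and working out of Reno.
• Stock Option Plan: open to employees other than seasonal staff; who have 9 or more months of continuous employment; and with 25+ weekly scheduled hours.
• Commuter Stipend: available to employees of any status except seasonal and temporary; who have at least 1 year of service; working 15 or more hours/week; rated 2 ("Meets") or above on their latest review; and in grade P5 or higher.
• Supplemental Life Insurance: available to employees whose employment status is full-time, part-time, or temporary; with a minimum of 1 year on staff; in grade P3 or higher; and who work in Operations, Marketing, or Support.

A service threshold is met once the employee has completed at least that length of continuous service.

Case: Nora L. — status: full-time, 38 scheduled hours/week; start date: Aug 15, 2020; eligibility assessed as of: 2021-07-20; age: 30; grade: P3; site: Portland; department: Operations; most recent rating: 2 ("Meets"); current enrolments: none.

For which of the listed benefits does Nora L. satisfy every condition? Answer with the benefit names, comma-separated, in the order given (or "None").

Service from Aug 15, 2020 to 2021-07-20: 339 days.
Fitness Allowance — status full-time ✗ (requires part-time, seasonal, or temporary) → not eligible.
Long-Term Disability — service 339 days ≥ 3 months (≈90 days) ✓; site Portland ✗ (not Fresno) → not eligible.
Employee Assistance Program — service 339 days ≥ 30 days ✓; dept Operations ✓; age 30 ≥ 25 ✓; grade P3 ≥ P2 ✓; not enrolled in Long-Term Disability ✗ → not eligible.
Parking Benefit — service 339 days < 2 years (≈730 days) ✗ → not eligible.
Gym Reimbursement — status full-time ✗ (requires seasonal) → not eligible.
Health Savings Account — status full-time ✓ (not excluded); service 339 days < 18 months (≈540 days) ✗ → not eligible.
Stock Option Plan — status full-time ✓ (not excluded); service 339 days ≥ 9 months (≈270 days) ✓; 38 hrs/wk ≥ 25 ✓ → eligible.
Commuter Stipend — status full-time ✓ (not excluded); service 339 days < 1 year (≈365 days) ✗ → not eligible.
Supplemental Life Insurance — status full-time ✓; service 339 days < 1 year (≈365 days) ✗ → not eligible.

Stock Option Plan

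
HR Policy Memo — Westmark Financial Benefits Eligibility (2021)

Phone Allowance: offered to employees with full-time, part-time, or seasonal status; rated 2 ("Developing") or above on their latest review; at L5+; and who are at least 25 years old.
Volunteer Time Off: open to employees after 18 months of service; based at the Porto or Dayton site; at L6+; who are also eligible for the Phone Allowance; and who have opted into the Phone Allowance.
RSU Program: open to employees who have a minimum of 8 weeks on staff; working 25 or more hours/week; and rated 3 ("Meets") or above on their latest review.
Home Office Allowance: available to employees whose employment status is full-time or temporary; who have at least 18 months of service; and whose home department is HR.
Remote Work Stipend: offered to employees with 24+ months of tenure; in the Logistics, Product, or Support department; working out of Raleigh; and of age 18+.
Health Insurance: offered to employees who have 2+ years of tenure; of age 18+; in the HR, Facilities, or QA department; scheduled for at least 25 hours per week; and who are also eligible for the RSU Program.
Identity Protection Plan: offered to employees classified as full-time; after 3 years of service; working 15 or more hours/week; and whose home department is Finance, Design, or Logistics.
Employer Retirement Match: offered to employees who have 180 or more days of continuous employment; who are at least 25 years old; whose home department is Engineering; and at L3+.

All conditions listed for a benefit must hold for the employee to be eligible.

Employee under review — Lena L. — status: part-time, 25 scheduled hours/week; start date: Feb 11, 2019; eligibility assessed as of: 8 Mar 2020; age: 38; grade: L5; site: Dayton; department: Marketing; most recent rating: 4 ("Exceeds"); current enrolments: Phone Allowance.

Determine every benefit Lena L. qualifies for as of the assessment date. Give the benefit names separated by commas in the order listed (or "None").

Phone Allowance, RSU Program

Service from Feb 11, 2019 to 8 Mar 2020: 391 days.
Phone Allowance — status part-time ✓; rating 4 ≥ 2 ✓; grade L5 ≥ L5 ✓; age 38 ≥ 25 ✓ → eligible.
Volunteer Time Off — service 391 days < 18 months (≈540 days) ✗ → not eligible.
RSU Program — service 391 days ≥ 8 weeks (≈56 days) ✓; 25 hrs/wk ≥ 25 ✓; rating 4 ≥ 3 ✓ → eligible.
Home Office Allowance — status part-time ✗ (requires full-time or temporary) → not eligible.
Remote Work Stipend — service 391 days < 24 months (≈720 days) ✗ → not eligible.
Health Insurance — service 391 days < 2 years (≈730 days) ✗ → not eligible.
Identity Protection Plan — status part-time ✗ (requires full-time) → not eligible.
Employer Retirement Match — service 391 days ≥ 180 days ✓; age 38 ≥ 25 ✓; dept Marketing ✗ → not eligible.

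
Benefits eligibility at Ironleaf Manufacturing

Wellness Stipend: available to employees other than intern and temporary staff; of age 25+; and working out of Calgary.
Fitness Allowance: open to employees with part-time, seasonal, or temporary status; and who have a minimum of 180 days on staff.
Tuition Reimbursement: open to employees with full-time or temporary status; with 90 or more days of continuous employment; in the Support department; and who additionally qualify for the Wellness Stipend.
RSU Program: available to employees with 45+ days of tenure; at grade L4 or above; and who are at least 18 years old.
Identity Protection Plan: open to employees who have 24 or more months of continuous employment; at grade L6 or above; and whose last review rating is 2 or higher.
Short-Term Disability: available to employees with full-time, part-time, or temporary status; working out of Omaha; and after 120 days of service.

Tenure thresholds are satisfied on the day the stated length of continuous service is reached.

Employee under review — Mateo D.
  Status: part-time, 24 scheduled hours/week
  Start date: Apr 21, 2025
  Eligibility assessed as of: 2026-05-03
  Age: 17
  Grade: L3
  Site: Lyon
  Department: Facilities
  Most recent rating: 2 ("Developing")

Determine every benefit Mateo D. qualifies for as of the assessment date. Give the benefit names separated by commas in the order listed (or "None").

Fitness Allowance

Service from Apr 21, 2025 to 2026-05-03: 377 days.
Wellness Stipend — status part-time ✓ (not excluded); age 17 < 25 ✗ → not eligible.
Fitness Allowance — status part-time ✓; service 377 days ≥ 180 days ✓ → eligible.
Tuition Reimbursement — status part-time ✗ (requires full-time or temporary) → not eligible.
RSU Program — service 377 days ≥ 45 days ✓; grade L3 < L4 ✗ → not eligible.
Identity Protection Plan — service 377 days < 24 months (≈720 days) ✗ → not eligible.
Short-Term Disability — status part-time ✓; site Lyon ✗ (not Omaha) → not eligible.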